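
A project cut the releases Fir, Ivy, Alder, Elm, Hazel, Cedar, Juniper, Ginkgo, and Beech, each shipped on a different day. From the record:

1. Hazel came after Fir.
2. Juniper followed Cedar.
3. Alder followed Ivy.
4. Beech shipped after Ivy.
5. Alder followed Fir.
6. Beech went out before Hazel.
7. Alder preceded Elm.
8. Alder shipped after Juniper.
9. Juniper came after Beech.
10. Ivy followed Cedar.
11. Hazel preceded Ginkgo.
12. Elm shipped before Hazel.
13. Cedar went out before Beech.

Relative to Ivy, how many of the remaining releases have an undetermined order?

Forced before Ivy: Cedar; forced after Ivy: Alder, Beech, Elm, Ginkgo, Hazel, and Juniper.
That leaves Fir with no forced order relative to Ivy — 1.

1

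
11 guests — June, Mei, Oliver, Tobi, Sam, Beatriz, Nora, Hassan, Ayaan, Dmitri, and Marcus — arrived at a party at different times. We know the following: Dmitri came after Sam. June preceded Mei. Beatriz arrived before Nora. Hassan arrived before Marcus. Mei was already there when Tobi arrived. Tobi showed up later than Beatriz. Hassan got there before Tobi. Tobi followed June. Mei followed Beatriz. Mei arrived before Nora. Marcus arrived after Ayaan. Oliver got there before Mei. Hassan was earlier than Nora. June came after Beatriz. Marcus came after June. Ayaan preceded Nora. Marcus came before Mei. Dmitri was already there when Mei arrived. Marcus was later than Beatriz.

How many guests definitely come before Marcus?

4

Directly stated before Marcus: Ayaan, Beatriz, Hassan, and June.
No chain forces Oliver (or any of the others) ahead of Marcus.
That's Ayaan, Beatriz, Hassan, and June — 4 in all.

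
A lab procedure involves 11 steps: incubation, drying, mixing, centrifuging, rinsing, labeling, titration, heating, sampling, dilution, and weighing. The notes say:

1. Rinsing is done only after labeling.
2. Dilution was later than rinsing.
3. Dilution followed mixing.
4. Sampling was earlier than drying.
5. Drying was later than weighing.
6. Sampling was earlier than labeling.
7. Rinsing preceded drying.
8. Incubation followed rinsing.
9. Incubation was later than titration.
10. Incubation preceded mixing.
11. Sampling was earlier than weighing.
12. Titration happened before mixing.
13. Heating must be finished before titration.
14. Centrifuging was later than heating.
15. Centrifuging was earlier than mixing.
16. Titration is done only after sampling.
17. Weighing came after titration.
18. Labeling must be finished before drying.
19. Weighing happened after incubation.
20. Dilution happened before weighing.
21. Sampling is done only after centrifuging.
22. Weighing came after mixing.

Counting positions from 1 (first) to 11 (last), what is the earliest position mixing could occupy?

Centrifuging, heating, incubation, labeling, rinsing, sampling, and titration must all come before mixing — 7 forced predecessors.
Nothing else is forced ahead of mixing, so its earliest slot is position 7 + 1 = 8.

8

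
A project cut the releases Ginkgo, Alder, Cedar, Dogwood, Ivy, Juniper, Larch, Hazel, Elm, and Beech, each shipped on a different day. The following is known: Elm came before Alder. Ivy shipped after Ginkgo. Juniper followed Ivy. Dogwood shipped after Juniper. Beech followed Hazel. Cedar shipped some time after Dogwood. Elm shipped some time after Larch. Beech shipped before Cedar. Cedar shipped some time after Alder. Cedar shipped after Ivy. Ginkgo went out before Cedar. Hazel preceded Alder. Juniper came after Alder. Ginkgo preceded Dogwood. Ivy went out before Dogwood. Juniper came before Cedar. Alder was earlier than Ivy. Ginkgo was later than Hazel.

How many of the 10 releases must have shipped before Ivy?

5

Directly stated before Ivy: Alder and Ginkgo.
Elm reaches Ivy via Elm → Alder → Ivy.
Hazel reaches Ivy via Hazel → Ginkgo → Ivy.
Larch reaches Ivy via Larch → Elm → Alder → Ivy.
No chain forces Juniper (or any of the others) ahead of Ivy.
That's Alder, Elm, Ginkgo, Hazel, and Larch — 5 in all.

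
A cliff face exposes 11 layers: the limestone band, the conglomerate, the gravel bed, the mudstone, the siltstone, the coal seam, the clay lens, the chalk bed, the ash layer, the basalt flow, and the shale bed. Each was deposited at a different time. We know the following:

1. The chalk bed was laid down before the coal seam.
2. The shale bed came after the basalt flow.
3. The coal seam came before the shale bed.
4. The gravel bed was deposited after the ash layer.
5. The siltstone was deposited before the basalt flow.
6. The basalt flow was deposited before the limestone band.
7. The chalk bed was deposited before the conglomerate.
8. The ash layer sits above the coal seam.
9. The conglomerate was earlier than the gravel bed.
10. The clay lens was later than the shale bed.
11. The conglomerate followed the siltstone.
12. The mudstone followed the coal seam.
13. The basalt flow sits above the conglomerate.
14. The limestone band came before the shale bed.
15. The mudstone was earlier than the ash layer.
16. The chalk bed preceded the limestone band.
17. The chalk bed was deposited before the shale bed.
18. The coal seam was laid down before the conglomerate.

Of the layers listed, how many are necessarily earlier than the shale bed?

6

Directly stated before the shale bed: the basalt flow, the chalk bed, the coal seam, and the limestone band.
The conglomerate reaches the shale bed via the conglomerate → the basalt flow → the shale bed.
The siltstone reaches the shale bed via the siltstone → the basalt flow → the shale bed.
That's the basalt flow, the chalk bed, the coal seam, the conglomerate, the limestone band, and the siltstone — 6 in all.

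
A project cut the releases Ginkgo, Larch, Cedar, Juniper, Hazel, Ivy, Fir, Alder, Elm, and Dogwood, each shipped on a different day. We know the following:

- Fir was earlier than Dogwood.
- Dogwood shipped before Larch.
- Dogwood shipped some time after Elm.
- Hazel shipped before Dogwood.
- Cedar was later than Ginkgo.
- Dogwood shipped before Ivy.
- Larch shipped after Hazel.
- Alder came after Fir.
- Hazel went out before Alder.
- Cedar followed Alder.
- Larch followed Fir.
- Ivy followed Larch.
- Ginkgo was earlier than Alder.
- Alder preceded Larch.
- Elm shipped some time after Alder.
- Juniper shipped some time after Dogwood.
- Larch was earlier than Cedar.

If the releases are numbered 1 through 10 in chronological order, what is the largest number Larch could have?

8

Larch must come before Cedar and Ivy — 2 releases forced after it.
Everything else can be placed before Larch in some valid order, so Larch can sit as late as position 10 − 2 = 8.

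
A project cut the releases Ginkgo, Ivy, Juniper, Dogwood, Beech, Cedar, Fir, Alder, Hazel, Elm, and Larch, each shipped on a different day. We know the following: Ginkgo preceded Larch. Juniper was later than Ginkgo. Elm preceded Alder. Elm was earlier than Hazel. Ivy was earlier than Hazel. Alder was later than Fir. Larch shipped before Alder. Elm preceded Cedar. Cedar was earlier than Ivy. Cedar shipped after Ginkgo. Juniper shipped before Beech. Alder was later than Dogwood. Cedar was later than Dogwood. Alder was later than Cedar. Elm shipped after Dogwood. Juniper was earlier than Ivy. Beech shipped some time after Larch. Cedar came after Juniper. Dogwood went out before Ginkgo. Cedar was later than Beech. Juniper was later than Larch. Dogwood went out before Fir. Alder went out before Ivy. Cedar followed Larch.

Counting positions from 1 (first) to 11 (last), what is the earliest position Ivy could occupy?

10

Alder, Beech, Cedar, Dogwood, Elm, Fir, Ginkgo, Juniper, and Larch must all come before Ivy — 9 forced predecessors.
Nothing else is forced ahead of Ivy, so its earliest slot is position 9 + 1 = 10.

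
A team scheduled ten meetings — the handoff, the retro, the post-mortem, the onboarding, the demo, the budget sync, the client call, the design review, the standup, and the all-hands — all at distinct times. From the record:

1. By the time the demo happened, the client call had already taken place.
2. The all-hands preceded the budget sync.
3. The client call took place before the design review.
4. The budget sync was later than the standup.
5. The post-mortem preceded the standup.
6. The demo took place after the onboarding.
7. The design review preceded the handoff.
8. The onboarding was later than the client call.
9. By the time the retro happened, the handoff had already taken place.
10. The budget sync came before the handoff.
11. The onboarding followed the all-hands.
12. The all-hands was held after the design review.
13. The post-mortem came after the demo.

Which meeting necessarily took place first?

the client call

The client call has a chain of constraints placing it before every other meeting, so the client call must be first.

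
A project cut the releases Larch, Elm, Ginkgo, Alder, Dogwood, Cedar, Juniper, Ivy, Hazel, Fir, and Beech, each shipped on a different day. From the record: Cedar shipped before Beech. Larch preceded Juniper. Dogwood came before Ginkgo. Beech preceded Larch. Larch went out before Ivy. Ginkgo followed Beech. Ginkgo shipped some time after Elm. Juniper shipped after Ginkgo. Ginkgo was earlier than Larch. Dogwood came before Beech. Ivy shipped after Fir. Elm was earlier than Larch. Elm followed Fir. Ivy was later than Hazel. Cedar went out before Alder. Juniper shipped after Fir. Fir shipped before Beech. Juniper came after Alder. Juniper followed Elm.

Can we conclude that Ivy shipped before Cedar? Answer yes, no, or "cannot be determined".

Tracing the constraints gives Cedar → Beech → Larch → Ivy, so Cedar must come before Ivy.
That means Ivy cannot be before Cedar.

no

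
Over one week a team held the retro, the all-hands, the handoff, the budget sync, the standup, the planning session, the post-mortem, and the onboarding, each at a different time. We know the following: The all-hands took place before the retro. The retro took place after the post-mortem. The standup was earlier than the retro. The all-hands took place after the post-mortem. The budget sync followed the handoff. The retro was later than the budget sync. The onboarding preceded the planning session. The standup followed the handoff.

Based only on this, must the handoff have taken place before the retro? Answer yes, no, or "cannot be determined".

Chain the constraints: the handoff → the standup → the retro. Each link is directly stated, so the handoff comes before the retro.

yes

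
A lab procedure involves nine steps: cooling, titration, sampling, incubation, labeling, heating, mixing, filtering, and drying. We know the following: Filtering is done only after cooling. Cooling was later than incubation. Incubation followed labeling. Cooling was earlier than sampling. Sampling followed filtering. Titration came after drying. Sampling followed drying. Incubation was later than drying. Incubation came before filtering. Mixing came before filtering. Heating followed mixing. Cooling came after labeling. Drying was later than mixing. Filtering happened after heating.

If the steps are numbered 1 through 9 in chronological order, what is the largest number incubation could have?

Incubation must come before cooling, filtering, and sampling — 3 steps forced after it.
Everything else can be placed before incubation in some valid order, so incubation can sit as late as position 9 − 3 = 6.

6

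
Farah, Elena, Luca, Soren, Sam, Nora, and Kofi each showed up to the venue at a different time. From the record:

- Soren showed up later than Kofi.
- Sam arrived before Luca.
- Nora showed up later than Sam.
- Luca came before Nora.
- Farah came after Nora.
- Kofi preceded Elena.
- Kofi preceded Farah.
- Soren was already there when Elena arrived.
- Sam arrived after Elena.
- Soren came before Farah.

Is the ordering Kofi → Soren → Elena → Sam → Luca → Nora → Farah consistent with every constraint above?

Check each stated constraint against the proposed order — e.g. Soren is ahead of Farah; Kofi is ahead of Farah. Every pair is in the required order; nothing is violated.

yes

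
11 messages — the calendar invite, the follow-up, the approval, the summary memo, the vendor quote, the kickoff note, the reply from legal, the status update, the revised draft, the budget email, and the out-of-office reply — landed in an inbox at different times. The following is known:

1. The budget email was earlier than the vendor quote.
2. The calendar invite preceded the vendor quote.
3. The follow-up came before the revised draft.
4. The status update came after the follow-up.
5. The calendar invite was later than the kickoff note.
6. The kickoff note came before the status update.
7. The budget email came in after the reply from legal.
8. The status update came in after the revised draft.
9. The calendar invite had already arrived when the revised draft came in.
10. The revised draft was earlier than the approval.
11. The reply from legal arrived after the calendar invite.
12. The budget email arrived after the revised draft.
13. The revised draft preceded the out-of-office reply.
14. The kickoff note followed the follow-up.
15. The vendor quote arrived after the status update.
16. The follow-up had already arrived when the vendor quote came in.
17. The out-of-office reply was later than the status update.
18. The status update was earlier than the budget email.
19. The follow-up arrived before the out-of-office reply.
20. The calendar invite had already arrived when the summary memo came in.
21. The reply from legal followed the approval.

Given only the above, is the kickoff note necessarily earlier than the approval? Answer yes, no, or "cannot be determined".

yes

Chain the constraints: the kickoff note → the calendar invite → the revised draft → the approval. Each link is directly stated, so the kickoff note comes before the approval.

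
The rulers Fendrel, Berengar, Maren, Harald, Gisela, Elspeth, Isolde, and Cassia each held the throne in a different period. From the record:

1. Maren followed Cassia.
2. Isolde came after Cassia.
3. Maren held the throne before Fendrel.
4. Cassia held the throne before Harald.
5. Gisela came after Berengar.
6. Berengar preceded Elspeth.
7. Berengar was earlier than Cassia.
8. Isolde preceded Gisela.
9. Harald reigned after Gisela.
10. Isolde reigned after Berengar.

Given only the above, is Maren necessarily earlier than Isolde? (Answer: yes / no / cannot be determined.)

cannot be determined

No chain of stated constraints runs from Maren to Isolde, and none runs from Isolde to Maren either.
So the relative order of Maren and Isolde is not fixed by the given facts.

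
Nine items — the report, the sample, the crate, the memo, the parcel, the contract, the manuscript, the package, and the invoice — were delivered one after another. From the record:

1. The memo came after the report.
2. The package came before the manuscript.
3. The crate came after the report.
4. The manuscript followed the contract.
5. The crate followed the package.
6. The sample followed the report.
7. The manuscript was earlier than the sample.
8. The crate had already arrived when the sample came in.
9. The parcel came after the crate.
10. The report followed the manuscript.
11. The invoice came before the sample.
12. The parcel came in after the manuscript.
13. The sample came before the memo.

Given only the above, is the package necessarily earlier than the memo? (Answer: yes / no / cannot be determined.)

Chain the constraints: the package → the crate → the sample → the memo. Each link is directly stated, so the package comes before the memo.

yes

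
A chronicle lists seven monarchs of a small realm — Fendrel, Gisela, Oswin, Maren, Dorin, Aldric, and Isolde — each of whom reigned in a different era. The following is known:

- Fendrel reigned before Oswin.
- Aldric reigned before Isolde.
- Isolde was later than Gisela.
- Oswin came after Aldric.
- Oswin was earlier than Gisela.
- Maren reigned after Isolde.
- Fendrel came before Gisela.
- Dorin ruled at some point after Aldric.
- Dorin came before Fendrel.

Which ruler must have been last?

Maren

Every other ruler has a chain of constraints placing them before Maren, so Maren is last.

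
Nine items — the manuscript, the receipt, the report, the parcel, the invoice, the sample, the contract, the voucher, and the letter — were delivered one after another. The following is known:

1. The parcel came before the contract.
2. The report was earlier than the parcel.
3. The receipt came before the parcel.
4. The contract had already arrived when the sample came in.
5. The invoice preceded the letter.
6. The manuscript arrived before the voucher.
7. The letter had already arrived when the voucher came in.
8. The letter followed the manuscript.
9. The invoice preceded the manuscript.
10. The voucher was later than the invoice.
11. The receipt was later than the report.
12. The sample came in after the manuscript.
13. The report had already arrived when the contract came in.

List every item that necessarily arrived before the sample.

Directly stated before the sample: the contract and the manuscript.
The invoice reaches the sample via the invoice → the manuscript → the sample.
The parcel reaches the sample via the parcel → the contract → the sample.
The receipt reaches the sample via the receipt → the parcel → the contract → the sample.
Likewise the report reaches the sample by chaining the stated constraints.

the contract, the invoice, the manuscript, the parcel, the receipt, the report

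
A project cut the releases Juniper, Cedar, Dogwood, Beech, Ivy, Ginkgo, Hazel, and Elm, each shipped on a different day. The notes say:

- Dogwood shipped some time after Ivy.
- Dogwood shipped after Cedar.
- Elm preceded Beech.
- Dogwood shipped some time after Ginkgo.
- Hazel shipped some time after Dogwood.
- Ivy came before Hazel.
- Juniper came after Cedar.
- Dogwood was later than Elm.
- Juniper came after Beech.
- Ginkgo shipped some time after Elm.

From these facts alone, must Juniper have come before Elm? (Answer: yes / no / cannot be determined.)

no

Tracing the constraints gives Elm → Beech → Juniper, so Elm must come before Juniper.
That means Juniper cannot be before Elm.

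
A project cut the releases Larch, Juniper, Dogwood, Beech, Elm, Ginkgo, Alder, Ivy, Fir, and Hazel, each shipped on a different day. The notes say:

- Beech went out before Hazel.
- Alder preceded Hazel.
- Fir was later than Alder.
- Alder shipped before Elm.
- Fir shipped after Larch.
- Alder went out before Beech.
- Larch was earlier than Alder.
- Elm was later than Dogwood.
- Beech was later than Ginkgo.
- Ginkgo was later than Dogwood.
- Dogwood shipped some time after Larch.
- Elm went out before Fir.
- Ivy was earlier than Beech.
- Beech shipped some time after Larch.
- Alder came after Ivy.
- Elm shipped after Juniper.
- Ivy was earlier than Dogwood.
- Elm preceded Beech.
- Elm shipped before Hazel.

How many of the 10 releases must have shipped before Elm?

5

Directly stated before Elm: Alder, Dogwood, and Juniper.
Ivy reaches Elm via Ivy → Alder → Elm.
Larch reaches Elm via Larch → Alder → Elm.
That's Alder, Dogwood, Ivy, Juniper, and Larch — 5 in all.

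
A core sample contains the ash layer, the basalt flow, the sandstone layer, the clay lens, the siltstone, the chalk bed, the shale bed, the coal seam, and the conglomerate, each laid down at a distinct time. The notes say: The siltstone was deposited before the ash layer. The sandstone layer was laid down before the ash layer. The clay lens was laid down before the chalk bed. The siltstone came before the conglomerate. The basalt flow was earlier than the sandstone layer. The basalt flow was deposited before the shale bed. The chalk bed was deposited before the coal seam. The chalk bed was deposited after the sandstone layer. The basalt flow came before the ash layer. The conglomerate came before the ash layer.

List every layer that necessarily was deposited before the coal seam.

Directly stated before the coal seam: the chalk bed.
The basalt flow reaches the coal seam via the basalt flow → the sandstone layer → the chalk bed → the coal seam.
The clay lens reaches the coal seam via the clay lens → the chalk bed → the coal seam.
The sandstone layer reaches the coal seam via the sandstone layer → the chalk bed → the coal seam.
No chain forces the ash layer (or any of the others) ahead of the coal seam.

the basalt flow, the chalk bed, the clay lens, the sandstone layer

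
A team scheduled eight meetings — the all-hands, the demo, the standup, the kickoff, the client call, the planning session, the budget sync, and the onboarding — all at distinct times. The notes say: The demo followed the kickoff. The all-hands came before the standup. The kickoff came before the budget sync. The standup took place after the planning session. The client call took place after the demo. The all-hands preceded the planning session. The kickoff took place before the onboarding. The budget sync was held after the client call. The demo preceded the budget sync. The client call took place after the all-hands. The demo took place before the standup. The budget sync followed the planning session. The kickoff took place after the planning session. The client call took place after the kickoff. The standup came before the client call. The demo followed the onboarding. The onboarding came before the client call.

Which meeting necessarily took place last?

Every other meeting has a chain of constraints placing it before the budget sync, so the budget sync is last.

the budget sync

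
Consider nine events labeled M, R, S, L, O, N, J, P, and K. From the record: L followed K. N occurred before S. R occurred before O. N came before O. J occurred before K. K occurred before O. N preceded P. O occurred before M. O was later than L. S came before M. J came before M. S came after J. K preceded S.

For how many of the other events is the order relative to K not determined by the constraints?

Forced before K: J; forced after K: L, M, O, and S.
That leaves N, P, and R with no forced order relative to K — 3.

3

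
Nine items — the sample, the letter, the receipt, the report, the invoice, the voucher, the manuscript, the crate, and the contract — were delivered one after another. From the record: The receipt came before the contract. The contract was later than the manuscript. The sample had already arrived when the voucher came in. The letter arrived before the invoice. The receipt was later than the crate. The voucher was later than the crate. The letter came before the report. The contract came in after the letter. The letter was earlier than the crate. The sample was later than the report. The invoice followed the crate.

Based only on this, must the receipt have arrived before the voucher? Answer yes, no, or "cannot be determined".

No chain of stated constraints runs from the receipt to the voucher, and none runs from the voucher to the receipt either.
So the relative order of the receipt and the voucher is not fixed by the given facts.

cannot be determined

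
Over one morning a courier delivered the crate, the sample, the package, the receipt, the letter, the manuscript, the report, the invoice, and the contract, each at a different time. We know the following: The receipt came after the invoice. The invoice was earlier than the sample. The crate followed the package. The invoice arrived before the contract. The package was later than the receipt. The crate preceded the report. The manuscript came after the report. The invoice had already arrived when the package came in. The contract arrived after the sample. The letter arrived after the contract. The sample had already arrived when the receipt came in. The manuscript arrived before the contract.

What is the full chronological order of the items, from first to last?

the invoice, the sample, the receipt, the package, the crate, the report, the manuscript, the contract, the letter

The constraints fix every adjacent pair, so only one ordering works:
the invoice → the sample → the receipt → the package → the crate → the report → the manuscript → the contract → the letter.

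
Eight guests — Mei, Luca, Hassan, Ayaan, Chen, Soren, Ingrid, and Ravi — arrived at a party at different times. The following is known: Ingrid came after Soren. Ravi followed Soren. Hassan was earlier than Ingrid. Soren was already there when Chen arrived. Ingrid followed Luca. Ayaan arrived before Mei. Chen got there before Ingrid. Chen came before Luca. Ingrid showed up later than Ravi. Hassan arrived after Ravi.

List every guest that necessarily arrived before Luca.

Directly stated before Luca: Chen.
Soren reaches Luca via Soren → Chen → Luca.
No chain forces Ayaan (or any of the others) ahead of Luca.

Chen, Soren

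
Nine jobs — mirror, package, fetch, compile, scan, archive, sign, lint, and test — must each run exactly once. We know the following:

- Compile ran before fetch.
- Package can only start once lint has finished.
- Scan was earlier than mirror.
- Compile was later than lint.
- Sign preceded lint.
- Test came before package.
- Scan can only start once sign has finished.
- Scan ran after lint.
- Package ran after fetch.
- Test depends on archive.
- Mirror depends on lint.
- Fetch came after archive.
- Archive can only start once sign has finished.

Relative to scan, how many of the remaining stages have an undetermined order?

5

Forced before scan: lint and sign; forced after scan: mirror.
That leaves archive, compile, fetch, package, and test with no forced order relative to scan — 5.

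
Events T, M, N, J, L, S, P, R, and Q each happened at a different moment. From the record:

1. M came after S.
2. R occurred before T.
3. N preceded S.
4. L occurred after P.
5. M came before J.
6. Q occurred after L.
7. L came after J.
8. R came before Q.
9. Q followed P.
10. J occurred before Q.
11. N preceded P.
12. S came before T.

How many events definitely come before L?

5

Directly stated before L: J and P.
M reaches L via M → J → L.
N reaches L via N → P → L.
S reaches L via S → M → J → L.
No chain forces Q (or any of the others) ahead of L.
That's J, M, N, P, and S — 5 in all.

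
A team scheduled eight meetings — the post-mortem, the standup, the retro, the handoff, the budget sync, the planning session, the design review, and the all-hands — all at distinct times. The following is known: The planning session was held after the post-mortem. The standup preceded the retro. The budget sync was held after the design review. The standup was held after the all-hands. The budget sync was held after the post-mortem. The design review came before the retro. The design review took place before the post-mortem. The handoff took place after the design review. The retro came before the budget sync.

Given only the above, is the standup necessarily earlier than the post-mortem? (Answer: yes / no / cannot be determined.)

No chain of stated constraints runs from the standup to the post-mortem, and none runs from the post-mortem to the standup either.
So the relative order of the standup and the post-mortem is not fixed by the given facts.

cannot be determined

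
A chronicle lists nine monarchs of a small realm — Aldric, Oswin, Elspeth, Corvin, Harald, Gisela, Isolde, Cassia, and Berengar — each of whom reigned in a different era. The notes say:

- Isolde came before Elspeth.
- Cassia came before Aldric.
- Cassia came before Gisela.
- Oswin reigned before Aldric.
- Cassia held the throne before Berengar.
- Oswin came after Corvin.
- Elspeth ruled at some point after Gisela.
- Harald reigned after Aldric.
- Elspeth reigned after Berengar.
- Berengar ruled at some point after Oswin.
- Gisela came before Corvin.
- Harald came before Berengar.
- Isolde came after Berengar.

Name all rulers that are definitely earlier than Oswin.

Cassia, Corvin, Gisela

Directly stated before Oswin: Corvin.
Cassia reaches Oswin via Cassia → Gisela → Corvin → Oswin.
Gisela reaches Oswin via Gisela → Corvin → Oswin.
No chain forces Elspeth (or any of the others) ahead of Oswin.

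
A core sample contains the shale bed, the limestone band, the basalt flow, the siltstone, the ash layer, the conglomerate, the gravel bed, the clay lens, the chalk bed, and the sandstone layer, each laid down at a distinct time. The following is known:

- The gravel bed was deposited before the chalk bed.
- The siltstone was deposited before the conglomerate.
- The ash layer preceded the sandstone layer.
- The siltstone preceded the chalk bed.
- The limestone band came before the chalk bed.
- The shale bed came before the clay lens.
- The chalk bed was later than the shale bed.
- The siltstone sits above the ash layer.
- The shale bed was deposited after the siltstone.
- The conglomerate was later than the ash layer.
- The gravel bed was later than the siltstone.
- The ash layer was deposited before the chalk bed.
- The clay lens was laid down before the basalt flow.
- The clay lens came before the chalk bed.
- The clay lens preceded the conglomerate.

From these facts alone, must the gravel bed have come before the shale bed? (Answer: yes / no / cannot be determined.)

No chain of stated constraints runs from the gravel bed to the shale bed, and none runs from the shale bed to the gravel bed either.
So the relative order of the gravel bed and the shale bed is not fixed by the given facts.

cannot be determined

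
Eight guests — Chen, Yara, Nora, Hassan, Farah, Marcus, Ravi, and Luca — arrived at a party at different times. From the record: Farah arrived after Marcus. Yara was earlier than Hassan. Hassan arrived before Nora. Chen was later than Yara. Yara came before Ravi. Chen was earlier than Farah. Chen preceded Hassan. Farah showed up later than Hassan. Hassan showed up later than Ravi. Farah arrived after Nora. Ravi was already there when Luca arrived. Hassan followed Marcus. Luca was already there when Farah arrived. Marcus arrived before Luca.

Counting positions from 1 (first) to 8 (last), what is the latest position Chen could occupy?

Chen must come before Farah, Hassan, and Nora — 3 guests forced after them.
Everything else can be placed before Chen in some valid order, so Chen can sit as late as position 8 − 3 = 5.

5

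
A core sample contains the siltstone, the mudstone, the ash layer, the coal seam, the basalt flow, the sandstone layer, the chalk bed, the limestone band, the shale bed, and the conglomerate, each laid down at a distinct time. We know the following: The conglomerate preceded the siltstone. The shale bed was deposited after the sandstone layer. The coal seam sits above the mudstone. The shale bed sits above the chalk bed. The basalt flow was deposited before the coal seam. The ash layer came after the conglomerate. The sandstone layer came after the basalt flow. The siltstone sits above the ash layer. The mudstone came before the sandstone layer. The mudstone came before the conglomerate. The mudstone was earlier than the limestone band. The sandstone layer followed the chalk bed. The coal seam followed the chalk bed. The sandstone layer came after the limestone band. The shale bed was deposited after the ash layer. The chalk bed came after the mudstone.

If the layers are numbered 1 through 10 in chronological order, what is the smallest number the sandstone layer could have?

The basalt flow, the chalk bed, the limestone band, and the mudstone must all come before the sandstone layer — 4 forced predecessors.
Nothing else is forced ahead of the sandstone layer, so its earliest slot is position 4 + 1 = 5.

5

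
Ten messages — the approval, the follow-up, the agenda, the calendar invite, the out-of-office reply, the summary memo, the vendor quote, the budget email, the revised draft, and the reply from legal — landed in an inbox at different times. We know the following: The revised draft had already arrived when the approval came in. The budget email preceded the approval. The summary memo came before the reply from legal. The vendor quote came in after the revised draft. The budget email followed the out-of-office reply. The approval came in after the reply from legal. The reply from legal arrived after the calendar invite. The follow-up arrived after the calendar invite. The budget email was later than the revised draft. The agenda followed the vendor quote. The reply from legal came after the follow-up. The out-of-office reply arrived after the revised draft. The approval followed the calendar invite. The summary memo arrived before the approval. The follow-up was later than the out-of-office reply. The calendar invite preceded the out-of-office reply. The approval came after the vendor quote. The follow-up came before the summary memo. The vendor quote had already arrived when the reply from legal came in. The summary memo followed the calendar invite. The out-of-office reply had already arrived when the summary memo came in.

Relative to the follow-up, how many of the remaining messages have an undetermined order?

3

Forced before the follow-up: the calendar invite, the out-of-office reply, and the revised draft; forced after the follow-up: the approval, the reply from legal, and the summary memo.
That leaves the agenda, the budget email, and the vendor quote with no forced order relative to the follow-up — 3.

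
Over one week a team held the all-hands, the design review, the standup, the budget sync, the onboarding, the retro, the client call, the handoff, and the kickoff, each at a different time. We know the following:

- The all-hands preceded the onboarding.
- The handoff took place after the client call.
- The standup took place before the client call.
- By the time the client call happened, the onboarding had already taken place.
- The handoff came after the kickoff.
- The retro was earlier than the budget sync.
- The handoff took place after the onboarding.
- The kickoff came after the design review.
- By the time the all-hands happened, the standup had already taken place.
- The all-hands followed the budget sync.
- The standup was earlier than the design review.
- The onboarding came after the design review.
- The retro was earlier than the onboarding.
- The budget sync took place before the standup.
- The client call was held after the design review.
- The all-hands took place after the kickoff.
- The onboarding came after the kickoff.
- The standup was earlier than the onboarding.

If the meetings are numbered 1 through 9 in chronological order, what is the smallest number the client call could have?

8

The all-hands, the budget sync, the design review, the kickoff, the onboarding, the retro, and the standup must all come before the client call — 7 forced predecessors.
Nothing else is forced ahead of the client call, so its earliest slot is position 7 + 1 = 8.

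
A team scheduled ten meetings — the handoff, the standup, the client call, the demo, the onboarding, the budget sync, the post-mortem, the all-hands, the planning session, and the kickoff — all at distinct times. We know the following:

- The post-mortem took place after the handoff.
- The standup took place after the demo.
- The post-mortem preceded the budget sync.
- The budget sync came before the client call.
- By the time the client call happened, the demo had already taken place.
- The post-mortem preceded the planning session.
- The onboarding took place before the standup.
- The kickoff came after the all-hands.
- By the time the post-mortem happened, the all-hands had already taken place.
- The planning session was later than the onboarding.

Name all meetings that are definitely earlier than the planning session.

Directly stated before the planning session: the onboarding and the post-mortem.
The all-hands reaches the planning session via the all-hands → the post-mortem → the planning session.
The handoff reaches the planning session via the handoff → the post-mortem → the planning session.
No chain forces the client call (or any of the others) ahead of the planning session.

the all-hands, the handoff, the onboarding, the post-mortem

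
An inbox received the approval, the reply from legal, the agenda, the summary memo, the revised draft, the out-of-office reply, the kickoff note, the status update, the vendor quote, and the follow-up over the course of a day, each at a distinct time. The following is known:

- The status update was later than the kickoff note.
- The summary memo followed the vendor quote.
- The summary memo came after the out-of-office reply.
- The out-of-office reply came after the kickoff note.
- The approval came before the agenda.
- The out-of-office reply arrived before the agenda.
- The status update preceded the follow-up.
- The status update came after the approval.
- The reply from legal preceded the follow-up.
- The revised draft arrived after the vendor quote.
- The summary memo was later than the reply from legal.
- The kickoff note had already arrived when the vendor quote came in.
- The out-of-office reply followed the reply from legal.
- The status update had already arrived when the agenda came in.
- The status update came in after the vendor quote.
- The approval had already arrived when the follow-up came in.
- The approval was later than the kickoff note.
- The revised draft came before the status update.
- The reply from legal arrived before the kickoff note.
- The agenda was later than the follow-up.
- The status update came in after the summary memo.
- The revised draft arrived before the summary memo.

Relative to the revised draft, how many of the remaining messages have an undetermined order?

2

Forced before the revised draft: the kickoff note, the reply from legal, and the vendor quote; forced after the revised draft: the agenda, the follow-up, the status update, and the summary memo.
That leaves the approval and the out-of-office reply with no forced order relative to the revised draft — 2.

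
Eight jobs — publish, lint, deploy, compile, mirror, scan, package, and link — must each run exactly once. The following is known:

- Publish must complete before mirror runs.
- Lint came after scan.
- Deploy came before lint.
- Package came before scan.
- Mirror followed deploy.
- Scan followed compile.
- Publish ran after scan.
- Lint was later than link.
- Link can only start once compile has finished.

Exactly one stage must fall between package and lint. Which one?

scan

Tracing the constraints gives package → scan → lint, so scan sits after package and before lint.
No other stage is forced both after package and before lint.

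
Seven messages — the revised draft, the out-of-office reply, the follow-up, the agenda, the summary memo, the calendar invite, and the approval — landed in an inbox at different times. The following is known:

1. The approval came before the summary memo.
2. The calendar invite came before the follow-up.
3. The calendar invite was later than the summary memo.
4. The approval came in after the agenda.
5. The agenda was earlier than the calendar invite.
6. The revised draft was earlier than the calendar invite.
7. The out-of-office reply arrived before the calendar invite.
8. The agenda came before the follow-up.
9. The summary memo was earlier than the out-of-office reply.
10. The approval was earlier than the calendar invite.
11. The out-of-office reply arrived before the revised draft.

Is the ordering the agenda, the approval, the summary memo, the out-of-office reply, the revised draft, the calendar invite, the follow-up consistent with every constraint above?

yes

Check each stated constraint against the proposed order — e.g. the agenda is ahead of the calendar invite; the agenda is ahead of the follow-up. Every pair is in the required order; nothing is violated.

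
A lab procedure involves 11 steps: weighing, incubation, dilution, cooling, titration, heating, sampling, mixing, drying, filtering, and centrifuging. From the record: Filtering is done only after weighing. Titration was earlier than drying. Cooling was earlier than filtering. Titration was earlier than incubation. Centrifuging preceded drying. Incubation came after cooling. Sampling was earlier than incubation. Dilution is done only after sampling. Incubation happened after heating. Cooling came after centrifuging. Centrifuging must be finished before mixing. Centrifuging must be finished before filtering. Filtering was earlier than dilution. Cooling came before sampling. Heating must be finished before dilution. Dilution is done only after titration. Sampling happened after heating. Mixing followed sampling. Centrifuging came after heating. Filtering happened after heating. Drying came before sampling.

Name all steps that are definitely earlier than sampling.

Directly stated before sampling: cooling, drying, and heating.
Centrifuging reaches sampling via centrifuging → drying → sampling.
Titration reaches sampling via titration → drying → sampling.
No chain forces incubation (or any of the others) ahead of sampling.

centrifuging, cooling, drying, heating, titration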